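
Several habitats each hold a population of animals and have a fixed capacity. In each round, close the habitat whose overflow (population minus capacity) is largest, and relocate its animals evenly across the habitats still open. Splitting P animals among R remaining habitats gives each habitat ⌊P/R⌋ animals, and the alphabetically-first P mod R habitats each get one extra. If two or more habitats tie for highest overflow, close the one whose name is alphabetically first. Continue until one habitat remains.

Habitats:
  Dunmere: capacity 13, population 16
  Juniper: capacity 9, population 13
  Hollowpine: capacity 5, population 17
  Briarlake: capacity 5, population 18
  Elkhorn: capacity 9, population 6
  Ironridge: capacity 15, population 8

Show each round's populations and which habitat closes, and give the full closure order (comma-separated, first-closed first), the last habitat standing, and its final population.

Round 1: Briarlake=18 Dunmere=16 Elkhorn=6 Hollowpine=17 Ironridge=8 Juniper=13 → close Briarlake (overflow 13)
  18÷5 = 3 each, +1 to first 3
Round 2: Dunmere=20 Elkhorn=10 Hollowpine=21 Ironridge=11 Juniper=16 → close Hollowpine (overflow 16)
  21÷4 = 5 each, +1 to first 1
Round 3: Dunmere=26 Elkhorn=15 Ironridge=16 Juniper=21 → close Dunmere (overflow 13)
  26÷3 = 8 each, +1 to first 2
Round 4: Elkhorn=24 Ironridge=25 Juniper=29 → close Juniper (overflow 20)
  29÷2 = 14 each, +1 to first 1
Round 5: Elkhorn=39 Ironridge=39 → close Elkhorn (overflow 30)
  39÷1 = 39 each, +1 to first 0

Closure order: Briarlake, Hollowpine, Dunmere, Juniper, Elkhorn
Last habitat: Ironridge with 78 animals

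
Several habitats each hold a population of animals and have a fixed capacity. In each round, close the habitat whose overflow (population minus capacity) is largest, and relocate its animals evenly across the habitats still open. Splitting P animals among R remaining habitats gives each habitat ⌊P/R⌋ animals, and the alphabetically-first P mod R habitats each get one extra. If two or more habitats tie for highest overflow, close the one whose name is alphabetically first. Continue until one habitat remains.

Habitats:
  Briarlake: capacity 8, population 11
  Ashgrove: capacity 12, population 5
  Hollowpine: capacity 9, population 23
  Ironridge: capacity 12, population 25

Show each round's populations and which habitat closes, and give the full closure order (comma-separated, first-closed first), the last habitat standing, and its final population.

Closure order: Hollowpine, Ironridge, Briarlake
Last habitat: Ashgrove with 64 animals

Round 1: Ashgrove=5 Briarlake=11 Hollowpine=23 Ironridge=25 → close Hollowpine (overflow 14)
  23÷3 = 7 each, +1 to first 2
Round 2: Ashgrove=13 Briarlake=19 Ironridge=32 → close Ironridge (overflow 20)
  32÷2 = 16 each, +1 to first 0
Round 3: Ashgrove=29 Briarlake=35 → close Briarlake (overflow 27)
  35÷1 = 35 each, +1 to first 0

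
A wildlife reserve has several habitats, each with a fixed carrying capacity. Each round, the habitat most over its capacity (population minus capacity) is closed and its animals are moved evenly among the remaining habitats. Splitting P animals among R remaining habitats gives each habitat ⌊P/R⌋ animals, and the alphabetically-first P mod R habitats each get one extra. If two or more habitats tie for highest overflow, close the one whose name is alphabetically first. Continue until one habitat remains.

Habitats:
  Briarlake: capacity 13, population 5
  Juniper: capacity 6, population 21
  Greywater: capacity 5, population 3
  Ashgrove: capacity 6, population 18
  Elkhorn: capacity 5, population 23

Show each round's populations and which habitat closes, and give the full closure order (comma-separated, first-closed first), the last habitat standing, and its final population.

Round 1: Ashgrove=18 Briarlake=5 Elkhorn=23 Greywater=3 Juniper=21 → close Elkhorn (overflow 18)
  23÷4 = 5 each, +1 to first 3
Round 2: Ashgrove=24 Briarlake=11 Greywater=9 Juniper=26 → close Juniper (overflow 20)
  26÷3 = 8 each, +1 to first 2
Round 3: Ashgrove=33 Briarlake=20 Greywater=17 → close Ashgrove (overflow 27)
  33÷2 = 16 each, +1 to first 1
Round 4: Briarlake=37 Greywater=33 → close Greywater (overflow 28)
  33÷1 = 33 each, +1 to first 0

Closure order: Elkhorn, Juniper, Ashgrove, Greywater
Last habitat: Briarlake with 70 animals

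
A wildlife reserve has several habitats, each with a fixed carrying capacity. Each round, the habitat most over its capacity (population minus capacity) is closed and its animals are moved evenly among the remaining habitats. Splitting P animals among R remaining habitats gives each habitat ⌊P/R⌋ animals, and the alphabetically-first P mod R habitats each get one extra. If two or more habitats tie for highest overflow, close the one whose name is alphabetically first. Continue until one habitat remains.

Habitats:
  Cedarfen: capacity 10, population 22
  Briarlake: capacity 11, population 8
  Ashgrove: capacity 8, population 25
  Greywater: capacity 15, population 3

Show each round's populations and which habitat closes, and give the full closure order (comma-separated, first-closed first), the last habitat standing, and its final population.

Closure order: Ashgrove, Cedarfen, Briarlake
Last habitat: Greywater with 58 animals

Round 1: Ashgrove=25 Briarlake=8 Cedarfen=22 Greywater=3 → close Ashgrove (overflow 17)
  25÷3 = 8 each, +1 to first 1
Round 2: Briarlake=17 Cedarfen=30 Greywater=11 → close Cedarfen (overflow 20)
  30÷2 = 15 each, +1 to first 0
Round 3: Briarlake=32 Greywater=26 → close Briarlake (overflow 21)
  32÷1 = 32 each, +1 to first 0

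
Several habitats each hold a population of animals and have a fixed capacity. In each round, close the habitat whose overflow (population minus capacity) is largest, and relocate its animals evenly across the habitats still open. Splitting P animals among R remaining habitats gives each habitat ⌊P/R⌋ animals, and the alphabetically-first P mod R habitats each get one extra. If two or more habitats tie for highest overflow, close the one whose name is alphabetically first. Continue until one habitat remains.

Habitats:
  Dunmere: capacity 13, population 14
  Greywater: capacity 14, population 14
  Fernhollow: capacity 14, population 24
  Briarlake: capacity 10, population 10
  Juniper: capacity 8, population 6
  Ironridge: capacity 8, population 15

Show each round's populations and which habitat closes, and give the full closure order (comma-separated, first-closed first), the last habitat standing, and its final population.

Round 1: Briarlake=10 Dunmere=14 Fernhollow=24 Greywater=14 Ironridge=15 Juniper=6 → close Fernhollow (overflow 10)
  24÷5 = 4 each, +1 to first 4
Round 2: Briarlake=15 Dunmere=19 Greywater=19 Ironridge=20 Juniper=10 → close Ironridge (overflow 12)
  20÷4 = 5 each, +1 to first 0
Round 3: Briarlake=20 Dunmere=24 Greywater=24 Juniper=15 → close Dunmere (overflow 11)
  24÷3 = 8 each, +1 to first 0
Round 4: Briarlake=28 Greywater=32 Juniper=23 → close Briarlake (overflow 18)
  28÷2 = 14 each, +1 to first 0
Round 5: Greywater=46 Juniper=37 → close Greywater (overflow 32)
  46÷1 = 46 each, +1 to first 0

Closure order: Fernhollow, Ironridge, Dunmere, Briarlake, Greywater
Last habitat: Juniper with 83 animals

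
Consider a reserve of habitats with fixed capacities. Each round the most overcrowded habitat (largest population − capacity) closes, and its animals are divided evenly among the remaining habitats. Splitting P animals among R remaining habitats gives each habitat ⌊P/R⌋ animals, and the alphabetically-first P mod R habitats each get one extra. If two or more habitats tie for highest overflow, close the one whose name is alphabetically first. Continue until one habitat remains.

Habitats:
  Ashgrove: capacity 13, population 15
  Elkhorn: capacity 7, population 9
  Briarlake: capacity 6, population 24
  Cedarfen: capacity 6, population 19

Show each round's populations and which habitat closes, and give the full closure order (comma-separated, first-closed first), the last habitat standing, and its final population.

Closure order: Briarlake, Cedarfen, Ashgrove
Last habitat: Elkhorn with 67 animals

Round 1: Ashgrove=15 Briarlake=24 Cedarfen=19 Elkhorn=9 → close Briarlake (overflow 18)
  24÷3 = 8 each, +1 to first 0
Round 2: Ashgrove=23 Cedarfen=27 Elkhorn=17 → close Cedarfen (overflow 21)
  27÷2 = 13 each, +1 to first 1
Round 3: Ashgrove=37 Elkhorn=30 → close Ashgrove (overflow 24)
  37÷1 = 37 each, +1 to first 0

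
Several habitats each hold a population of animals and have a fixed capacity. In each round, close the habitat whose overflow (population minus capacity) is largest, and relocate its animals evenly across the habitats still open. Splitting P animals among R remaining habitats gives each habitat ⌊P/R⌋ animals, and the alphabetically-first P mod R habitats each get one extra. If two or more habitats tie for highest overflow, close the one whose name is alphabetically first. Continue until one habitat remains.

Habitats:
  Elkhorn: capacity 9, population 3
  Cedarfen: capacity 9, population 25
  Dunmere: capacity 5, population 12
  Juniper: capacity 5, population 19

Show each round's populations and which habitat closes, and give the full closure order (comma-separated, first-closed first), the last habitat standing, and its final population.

Round 1: Cedarfen=25 Dunmere=12 Elkhorn=3 Juniper=19 → close Cedarfen (overflow 16)
  25÷3 = 8 each, +1 to first 1
Round 2: Dunmere=21 Elkhorn=11 Juniper=27 → close Juniper (overflow 22)
  27÷2 = 13 each, +1 to first 1
Round 3: Dunmere=35 Elkhorn=24 → close Dunmere (overflow 30)
  35÷1 = 35 each, +1 to first 0

Closure order: Cedarfen, Juniper, Dunmere
Last habitat: Elkhorn with 59 animals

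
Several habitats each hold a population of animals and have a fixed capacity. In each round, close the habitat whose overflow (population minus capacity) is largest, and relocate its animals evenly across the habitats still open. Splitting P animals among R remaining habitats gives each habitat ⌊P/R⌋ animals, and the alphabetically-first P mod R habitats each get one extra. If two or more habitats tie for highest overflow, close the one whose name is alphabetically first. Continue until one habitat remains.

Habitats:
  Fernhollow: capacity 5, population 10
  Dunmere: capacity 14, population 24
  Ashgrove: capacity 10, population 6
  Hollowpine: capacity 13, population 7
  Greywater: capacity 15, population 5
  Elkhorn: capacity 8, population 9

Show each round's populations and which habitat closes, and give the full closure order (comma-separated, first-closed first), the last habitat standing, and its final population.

Round 1: Ashgrove=6 Dunmere=24 Elkhorn=9 Fernhollow=10 Greywater=5 Hollowpine=7 → close Dunmere (overflow 10)
  24÷5 = 4 each, +1 to first 4
Round 2: Ashgrove=11 Elkhorn=14 Fernhollow=15 Greywater=10 Hollowpine=11 → close Fernhollow (overflow 10)
  15÷4 = 3 each, +1 to first 3
Round 3: Ashgrove=15 Elkhorn=18 Greywater=14 Hollowpine=14 → close Elkhorn (overflow 10)
  18÷3 = 6 each, +1 to first 0
Round 4: Ashgrove=21 Greywater=20 Hollowpine=20 → close Ashgrove (overflow 11)
  21÷2 = 10 each, +1 to first 1
Round 5: Greywater=31 Hollowpine=30 → close Hollowpine (overflow 17)
  30÷1 = 30 each, +1 to first 0

Closure order: Dunmere, Fernhollow, Elkhorn, Ashgrove, Hollowpine
Last habitat: Greywater with 61 animals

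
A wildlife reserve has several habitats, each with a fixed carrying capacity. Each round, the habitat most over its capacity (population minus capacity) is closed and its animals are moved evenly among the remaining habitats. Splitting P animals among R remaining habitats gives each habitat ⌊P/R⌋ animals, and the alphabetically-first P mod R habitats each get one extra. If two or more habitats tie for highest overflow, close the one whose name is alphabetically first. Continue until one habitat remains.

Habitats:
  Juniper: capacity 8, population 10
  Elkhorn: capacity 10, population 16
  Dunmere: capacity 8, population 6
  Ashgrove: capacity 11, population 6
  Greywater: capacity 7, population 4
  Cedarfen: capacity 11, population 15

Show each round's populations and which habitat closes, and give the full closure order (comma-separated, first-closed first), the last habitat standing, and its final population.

Round 1: Ashgrove=6 Cedarfen=15 Dunmere=6 Elkhorn=16 Greywater=4 Juniper=10 → close Elkhorn (overflow 6)
  16÷5 = 3 each, +1 to first 1
Round 2: Ashgrove=10 Cedarfen=18 Dunmere=9 Greywater=7 Juniper=13 → close Cedarfen (overflow 7)
  18÷4 = 4 each, +1 to first 2
Round 3: Ashgrove=15 Dunmere=14 Greywater=11 Juniper=17 → close Juniper (overflow 9)
  17÷3 = 5 each, +1 to first 2
Round 4: Ashgrove=21 Dunmere=20 Greywater=16 → close Dunmere (overflow 12)
  20÷2 = 10 each, +1 to first 0
Round 5: Ashgrove=31 Greywater=26 → close Ashgrove (overflow 20)
  31÷1 = 31 each, +1 to first 0

Closure order: Elkhorn, Cedarfen, Juniper, Dunmere, Ashgrove
Last habitat: Greywater with 57 animals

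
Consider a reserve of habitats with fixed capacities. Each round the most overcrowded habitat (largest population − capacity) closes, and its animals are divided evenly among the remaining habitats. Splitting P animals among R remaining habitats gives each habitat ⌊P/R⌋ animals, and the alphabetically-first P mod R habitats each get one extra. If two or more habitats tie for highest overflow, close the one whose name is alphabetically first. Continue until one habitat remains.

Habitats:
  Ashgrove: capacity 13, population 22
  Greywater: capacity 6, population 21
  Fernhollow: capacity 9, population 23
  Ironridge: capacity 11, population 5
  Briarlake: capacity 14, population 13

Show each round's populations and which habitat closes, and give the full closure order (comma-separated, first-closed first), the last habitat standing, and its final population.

Round 1: Ashgrove=22 Briarlake=13 Fernhollow=23 Greywater=21 Ironridge=5 → close Greywater (overflow 15)
  21÷4 = 5 each, +1 to first 1
Round 2: Ashgrove=28 Briarlake=18 Fernhollow=28 Ironridge=10 → close Fernhollow (overflow 19)
  28÷3 = 9 each, +1 to first 1
Round 3: Ashgrove=38 Briarlake=27 Ironridge=19 → close Ashgrove (overflow 25)
  38÷2 = 19 each, +1 to first 0
Round 4: Briarlake=46 Ironridge=38 → close Briarlake (overflow 32)
  46÷1 = 46 each, +1 to first 0

Closure order: Greywater, Fernhollow, Ashgrove, Briarlake
Last habitat: Ironridge with 84 animals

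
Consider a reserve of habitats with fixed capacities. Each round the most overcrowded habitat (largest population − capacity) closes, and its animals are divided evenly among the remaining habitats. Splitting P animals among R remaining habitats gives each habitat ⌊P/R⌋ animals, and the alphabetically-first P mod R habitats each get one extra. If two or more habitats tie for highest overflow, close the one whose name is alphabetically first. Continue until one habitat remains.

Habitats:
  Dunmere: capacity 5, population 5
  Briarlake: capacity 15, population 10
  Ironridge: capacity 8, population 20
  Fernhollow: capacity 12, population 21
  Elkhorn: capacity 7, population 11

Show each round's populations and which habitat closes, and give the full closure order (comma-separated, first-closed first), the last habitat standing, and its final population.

Closure order: Ironridge, Fernhollow, Elkhorn, Dunmere
Last habitat: Briarlake with 67 animals

Round 1: Briarlake=10 Dunmere=5 Elkhorn=11 Fernhollow=21 Ironridge=20 → close Ironridge (overflow 12)
  20÷4 = 5 each, +1 to first 0
Round 2: Briarlake=15 Dunmere=10 Elkhorn=16 Fernhollow=26 → close Fernhollow (overflow 14)
  26÷3 = 8 each, +1 to first 2
Round 3: Briarlake=24 Dunmere=19 Elkhorn=24 → close Elkhorn (overflow 17)
  24÷2 = 12 each, +1 to first 0
Round 4: Briarlake=36 Dunmere=31 → close Dunmere (overflow 26)
  31÷1 = 31 each, +1 to first 0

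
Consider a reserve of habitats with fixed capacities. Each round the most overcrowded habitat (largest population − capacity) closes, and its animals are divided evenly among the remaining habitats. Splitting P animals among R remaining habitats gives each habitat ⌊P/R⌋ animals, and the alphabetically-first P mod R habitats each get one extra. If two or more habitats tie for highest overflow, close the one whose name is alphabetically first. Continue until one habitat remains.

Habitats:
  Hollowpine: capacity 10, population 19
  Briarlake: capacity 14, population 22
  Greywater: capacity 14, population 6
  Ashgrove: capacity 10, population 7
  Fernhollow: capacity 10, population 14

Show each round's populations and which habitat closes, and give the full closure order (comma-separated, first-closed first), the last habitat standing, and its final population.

Round 1: Ashgrove=7 Briarlake=22 Fernhollow=14 Greywater=6 Hollowpine=19 → close Hollowpine (overflow 9)
  19÷4 = 4 each, +1 to first 3
Round 2: Ashgrove=12 Briarlake=27 Fernhollow=19 Greywater=10 → close Briarlake (overflow 13)
  27÷3 = 9 each, +1 to first 0
Round 3: Ashgrove=21 Fernhollow=28 Greywater=19 → close Fernhollow (overflow 18)
  28÷2 = 14 each, +1 to first 0
Round 4: Ashgrove=35 Greywater=33 → close Ashgrove (overflow 25)
  35÷1 = 35 each, +1 to first 0

Closure order: Hollowpine, Briarlake, Fernhollow, Ashgrove
Last habitat: Greywater with 68 animals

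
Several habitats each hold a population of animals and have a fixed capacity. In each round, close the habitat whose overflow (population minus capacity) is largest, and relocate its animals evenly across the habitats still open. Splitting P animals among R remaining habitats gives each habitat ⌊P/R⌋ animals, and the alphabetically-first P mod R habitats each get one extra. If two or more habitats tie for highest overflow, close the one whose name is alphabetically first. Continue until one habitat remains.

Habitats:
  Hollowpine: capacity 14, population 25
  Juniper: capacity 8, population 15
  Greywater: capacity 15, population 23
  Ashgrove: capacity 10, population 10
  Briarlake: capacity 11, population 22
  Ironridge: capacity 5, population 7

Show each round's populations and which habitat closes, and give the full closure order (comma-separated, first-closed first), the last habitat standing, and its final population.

Round 1: Ashgrove=10 Briarlake=22 Greywater=23 Hollowpine=25 Ironridge=7 Juniper=15 → close Briarlake (overflow 11)
  22÷5 = 4 each, +1 to first 2
Round 2: Ashgrove=15 Greywater=28 Hollowpine=29 Ironridge=11 Juniper=19 → close Hollowpine (overflow 15)
  29÷4 = 7 each, +1 to first 1
Round 3: Ashgrove=23 Greywater=35 Ironridge=18 Juniper=26 → close Greywater (overflow 20)
  35÷3 = 11 each, +1 to first 2
Round 4: Ashgrove=35 Ironridge=30 Juniper=37 → close Juniper (overflow 29)
  37÷2 = 18 each, +1 to first 1
Round 5: Ashgrove=54 Ironridge=48 → close Ashgrove (overflow 44)
  54÷1 = 54 each, +1 to first 0

Closure order: Briarlake, Hollowpine, Greywater, Juniper, Ashgrove
Last habitat: Ironridge with 102 animals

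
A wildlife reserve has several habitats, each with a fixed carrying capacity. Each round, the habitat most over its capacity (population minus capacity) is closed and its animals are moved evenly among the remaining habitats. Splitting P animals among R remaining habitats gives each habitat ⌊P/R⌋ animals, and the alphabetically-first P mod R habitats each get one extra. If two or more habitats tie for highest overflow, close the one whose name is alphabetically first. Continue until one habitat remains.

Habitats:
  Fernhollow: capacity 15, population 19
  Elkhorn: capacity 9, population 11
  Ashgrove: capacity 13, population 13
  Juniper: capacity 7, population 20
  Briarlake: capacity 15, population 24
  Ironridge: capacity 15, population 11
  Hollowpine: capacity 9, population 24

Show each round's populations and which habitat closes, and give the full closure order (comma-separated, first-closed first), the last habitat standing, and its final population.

Closure order: Hollowpine, Juniper, Briarlake, Fernhollow, Elkhorn, Ashgrove
Last habitat: Ironridge with 122 animals

Round 1: Ashgrove=13 Briarlake=24 Elkhorn=11 Fernhollow=19 Hollowpine=24 Ironridge=11 Juniper=20 → close Hollowpine (overflow 15)
  24÷6 = 4 each, +1 to first 0
Round 2: Ashgrove=17 Briarlake=28 Elkhorn=15 Fernhollow=23 Ironridge=15 Juniper=24 → close Juniper (overflow 17)
  24÷5 = 4 each, +1 to first 4
Round 3: Ashgrove=22 Briarlake=33 Elkhorn=20 Fernhollow=28 Ironridge=19 → close Briarlake (overflow 18)
  33÷4 = 8 each, +1 to first 1
Round 4: Ashgrove=31 Elkhorn=28 Fernhollow=36 Ironridge=27 → close Fernhollow (overflow 21)
  36÷3 = 12 each, +1 to first 0
Round 5: Ashgrove=43 Elkhorn=40 Ironridge=39 → close Elkhorn (overflow 31)
  40÷2 = 20 each, +1 to first 0
Round 6: Ashgrove=63 Ironridge=59 → close Ashgrove (overflow 50)
  63÷1 = 63 each, +1 to first 0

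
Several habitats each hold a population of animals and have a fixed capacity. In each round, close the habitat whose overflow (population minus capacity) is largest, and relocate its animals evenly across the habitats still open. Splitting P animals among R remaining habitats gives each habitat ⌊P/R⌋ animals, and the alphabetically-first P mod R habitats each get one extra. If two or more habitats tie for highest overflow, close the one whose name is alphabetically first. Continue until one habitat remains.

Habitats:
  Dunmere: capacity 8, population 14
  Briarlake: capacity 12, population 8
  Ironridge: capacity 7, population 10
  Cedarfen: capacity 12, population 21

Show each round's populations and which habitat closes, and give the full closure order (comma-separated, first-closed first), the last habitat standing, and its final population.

Round 1: Briarlake=8 Cedarfen=21 Dunmere=14 Ironridge=10 → close Cedarfen (overflow 9)
  21÷3 = 7 each, +1 to first 0
Round 2: Briarlake=15 Dunmere=21 Ironridge=17 → close Dunmere (overflow 13)
  21÷2 = 10 each, +1 to first 1
Round 3: Briarlake=26 Ironridge=27 → close Ironridge (overflow 20)
  27÷1 = 27 each, +1 to first 0

Closure order: Cedarfen, Dunmere, Ironridge
Last habitat: Briarlake with 53 animals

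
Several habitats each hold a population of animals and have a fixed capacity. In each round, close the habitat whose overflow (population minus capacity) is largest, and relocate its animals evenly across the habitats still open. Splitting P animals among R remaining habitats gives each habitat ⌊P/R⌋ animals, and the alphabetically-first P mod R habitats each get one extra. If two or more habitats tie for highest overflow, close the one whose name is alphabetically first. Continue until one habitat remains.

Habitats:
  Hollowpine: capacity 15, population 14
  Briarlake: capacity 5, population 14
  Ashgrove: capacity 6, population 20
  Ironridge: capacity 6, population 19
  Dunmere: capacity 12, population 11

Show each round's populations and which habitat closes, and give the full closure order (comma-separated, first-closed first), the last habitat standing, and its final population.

Round 1: Ashgrove=20 Briarlake=14 Dunmere=11 Hollowpine=14 Ironridge=19 → close Ashgrove (overflow 14)
  20÷4 = 5 each, +1 to first 0
Round 2: Briarlake=19 Dunmere=16 Hollowpine=19 Ironridge=24 → close Ironridge (overflow 18)
  24÷3 = 8 each, +1 to first 0
Round 3: Briarlake=27 Dunmere=24 Hollowpine=27 → close Briarlake (overflow 22)
  27÷2 = 13 each, +1 to first 1
Round 4: Dunmere=38 Hollowpine=40 → close Dunmere (overflow 26)
  38÷1 = 38 each, +1 to first 0

Closure order: Ashgrove, Ironridge, Briarlake, Dunmere
Last habitat: Hollowpine with 78 animals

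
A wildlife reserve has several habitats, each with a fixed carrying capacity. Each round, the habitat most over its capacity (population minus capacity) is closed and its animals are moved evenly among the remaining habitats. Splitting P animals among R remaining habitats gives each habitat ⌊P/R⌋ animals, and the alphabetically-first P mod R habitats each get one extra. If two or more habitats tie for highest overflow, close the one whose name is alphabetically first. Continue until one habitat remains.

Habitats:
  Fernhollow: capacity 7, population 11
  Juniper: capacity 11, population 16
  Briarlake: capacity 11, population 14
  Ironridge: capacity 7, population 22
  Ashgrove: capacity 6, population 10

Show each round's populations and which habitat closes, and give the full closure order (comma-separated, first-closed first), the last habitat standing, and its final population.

Round 1: Ashgrove=10 Briarlake=14 Fernhollow=11 Ironridge=22 Juniper=16 → close Ironridge (overflow 15)
  22÷4 = 5 each, +1 to first 2
Round 2: Ashgrove=16 Briarlake=20 Fernhollow=16 Juniper=21 → close Ashgrove (overflow 10)
  16÷3 = 5 each, +1 to first 1
Round 3: Briarlake=26 Fernhollow=21 Juniper=26 → close Briarlake (overflow 15)
  26÷2 = 13 each, +1 to first 0
Round 4: Fernhollow=34 Juniper=39 → close Juniper (overflow 28)
  39÷1 = 39 each, +1 to first 0

Closure order: Ironridge, Ashgrove, Briarlake, Juniper
Last habitat: Fernhollow with 73 animals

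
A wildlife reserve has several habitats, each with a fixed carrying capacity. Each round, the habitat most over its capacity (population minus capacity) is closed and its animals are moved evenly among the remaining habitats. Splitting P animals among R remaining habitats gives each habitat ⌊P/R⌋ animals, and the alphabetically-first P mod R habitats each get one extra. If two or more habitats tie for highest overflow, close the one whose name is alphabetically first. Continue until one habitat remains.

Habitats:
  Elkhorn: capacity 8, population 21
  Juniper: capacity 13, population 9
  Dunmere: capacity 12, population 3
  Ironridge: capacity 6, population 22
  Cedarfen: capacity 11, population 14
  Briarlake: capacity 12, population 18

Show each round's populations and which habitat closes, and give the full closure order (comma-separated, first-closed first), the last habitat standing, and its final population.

Closure order: Ironridge, Elkhorn, Briarlake, Cedarfen, Juniper
Last habitat: Dunmere with 87 animals

Round 1: Briarlake=18 Cedarfen=14 Dunmere=3 Elkhorn=21 Ironridge=22 Juniper=9 → close Ironridge (overflow 16)
  22÷5 = 4 each, +1 to first 2
Round 2: Briarlake=23 Cedarfen=19 Dunmere=7 Elkhorn=25 Juniper=13 → close Elkhorn (overflow 17)
  25÷4 = 6 each, +1 to first 1
Round 3: Briarlake=30 Cedarfen=25 Dunmere=13 Juniper=19 → close Briarlake (overflow 18)
  30÷3 = 10 each, +1 to first 0
Round 4: Cedarfen=35 Dunmere=23 Juniper=29 → close Cedarfen (overflow 24)
  35÷2 = 17 each, +1 to first 1
Round 5: Dunmere=41 Juniper=46 → close Juniper (overflow 33)
  46÷1 = 46 each, +1 to first 0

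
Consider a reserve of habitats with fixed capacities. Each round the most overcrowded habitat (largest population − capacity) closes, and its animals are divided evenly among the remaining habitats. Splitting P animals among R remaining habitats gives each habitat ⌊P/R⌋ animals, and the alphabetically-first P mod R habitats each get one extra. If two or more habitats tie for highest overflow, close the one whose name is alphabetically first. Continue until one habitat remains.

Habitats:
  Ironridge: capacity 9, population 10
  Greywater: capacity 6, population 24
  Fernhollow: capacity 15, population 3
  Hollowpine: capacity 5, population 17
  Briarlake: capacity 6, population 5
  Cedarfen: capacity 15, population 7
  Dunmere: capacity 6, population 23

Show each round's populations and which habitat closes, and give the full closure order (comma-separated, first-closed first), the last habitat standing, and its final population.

Round 1: Briarlake=5 Cedarfen=7 Dunmere=23 Fernhollow=3 Greywater=24 Hollowpine=17 Ironridge=10 → close Greywater (overflow 18)
  24÷6 = 4 each, +1 to first 0
Round 2: Briarlake=9 Cedarfen=11 Dunmere=27 Fernhollow=7 Hollowpine=21 Ironridge=14 → close Dunmere (overflow 21)
  27÷5 = 5 each, +1 to first 2
Round 3: Briarlake=15 Cedarfen=17 Fernhollow=12 Hollowpine=26 Ironridge=19 → close Hollowpine (overflow 21)
  26÷4 = 6 each, +1 to first 2
Round 4: Briarlake=22 Cedarfen=24 Fernhollow=18 Ironridge=25 → close Briarlake (overflow 16)
  22÷3 = 7 each, +1 to first 1
Round 5: Cedarfen=32 Fernhollow=25 Ironridge=32 → close Ironridge (overflow 23)
  32÷2 = 16 each, +1 to first 0
Round 6: Cedarfen=48 Fernhollow=41 → close Cedarfen (overflow 33)
  48÷1 = 48 each, +1 to first 0

Closure order: Greywater, Dunmere, Hollowpine, Briarlake, Ironridge, Cedarfen
Last habitat: Fernhollow with 89 animals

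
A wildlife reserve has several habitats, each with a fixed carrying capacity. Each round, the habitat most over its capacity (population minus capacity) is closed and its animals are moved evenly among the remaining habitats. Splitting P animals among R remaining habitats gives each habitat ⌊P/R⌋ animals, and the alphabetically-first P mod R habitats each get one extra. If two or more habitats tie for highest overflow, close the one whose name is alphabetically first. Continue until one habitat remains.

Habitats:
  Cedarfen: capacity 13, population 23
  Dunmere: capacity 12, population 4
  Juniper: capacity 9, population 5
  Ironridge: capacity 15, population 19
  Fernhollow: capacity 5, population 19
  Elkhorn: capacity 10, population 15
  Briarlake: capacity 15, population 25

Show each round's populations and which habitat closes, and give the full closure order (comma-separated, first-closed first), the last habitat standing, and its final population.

Round 1: Briarlake=25 Cedarfen=23 Dunmere=4 Elkhorn=15 Fernhollow=19 Ironridge=19 Juniper=5 → close Fernhollow (overflow 14)
  19÷6 = 3 each, +1 to first 1
Round 2: Briarlake=29 Cedarfen=26 Dunmere=7 Elkhorn=18 Ironridge=22 Juniper=8 → close Briarlake (overflow 14)
  29÷5 = 5 each, +1 to first 4
Round 3: Cedarfen=32 Dunmere=13 Elkhorn=24 Ironridge=28 Juniper=13 → close Cedarfen (overflow 19)
  32÷4 = 8 each, +1 to first 0
Round 4: Dunmere=21 Elkhorn=32 Ironridge=36 Juniper=21 → close Elkhorn (overflow 22)
  32÷3 = 10 each, +1 to first 2
Round 5: Dunmere=32 Ironridge=47 Juniper=31 → close Ironridge (overflow 32)
  47÷2 = 23 each, +1 to first 1
Round 6: Dunmere=56 Juniper=54 → close Juniper (overflow 45)
  54÷1 = 54 each, +1 to first 0

Closure order: Fernhollow, Briarlake, Cedarfen, Elkhorn, Ironridge, Juniper
Last habitat: Dunmere with 110 animals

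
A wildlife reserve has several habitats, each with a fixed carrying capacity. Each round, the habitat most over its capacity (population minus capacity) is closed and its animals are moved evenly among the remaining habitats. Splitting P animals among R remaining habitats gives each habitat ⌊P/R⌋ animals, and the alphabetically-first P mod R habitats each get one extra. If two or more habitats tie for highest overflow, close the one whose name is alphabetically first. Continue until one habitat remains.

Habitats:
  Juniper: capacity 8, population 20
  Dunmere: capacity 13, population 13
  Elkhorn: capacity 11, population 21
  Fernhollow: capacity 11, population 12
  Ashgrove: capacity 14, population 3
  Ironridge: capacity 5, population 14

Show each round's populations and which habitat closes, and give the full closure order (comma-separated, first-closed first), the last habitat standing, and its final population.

Closure order: Juniper, Elkhorn, Ironridge, Fernhollow, Dunmere
Last habitat: Ashgrove with 83 animals

Round 1: Ashgrove=3 Dunmere=13 Elkhorn=21 Fernhollow=12 Ironridge=14 Juniper=20 → close Juniper (overflow 12)
  20÷5 = 4 each, +1 to first 0
Round 2: Ashgrove=7 Dunmere=17 Elkhorn=25 Fernhollow=16 Ironridge=18 → close Elkhorn (overflow 14)
  25÷4 = 6 each, +1 to first 1
Round 3: Ashgrove=14 Dunmere=23 Fernhollow=22 Ironridge=24 → close Ironridge (overflow 19)
  24÷3 = 8 each, +1 to first 0
Round 4: Ashgrove=22 Dunmere=31 Fernhollow=30 → close Fernhollow (overflow 19)
  30÷2 = 15 each, +1 to first 0
Round 5: Ashgrove=37 Dunmere=46 → close Dunmere (overflow 33)
  46÷1 = 46 each, +1 to first 0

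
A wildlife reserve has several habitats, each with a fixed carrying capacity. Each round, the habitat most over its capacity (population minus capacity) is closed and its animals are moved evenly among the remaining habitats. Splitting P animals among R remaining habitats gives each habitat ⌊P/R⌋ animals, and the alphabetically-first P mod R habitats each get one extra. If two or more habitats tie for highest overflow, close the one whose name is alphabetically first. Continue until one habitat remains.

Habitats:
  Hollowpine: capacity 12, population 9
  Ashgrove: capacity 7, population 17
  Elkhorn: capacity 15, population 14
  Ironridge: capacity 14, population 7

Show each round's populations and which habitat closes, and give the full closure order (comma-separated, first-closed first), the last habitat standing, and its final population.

Closure order: Ashgrove, Elkhorn, Hollowpine
Last habitat: Ironridge with 47 animals

Round 1: Ashgrove=17 Elkhorn=14 Hollowpine=9 Ironridge=7 → close Ashgrove (overflow 10)
  17÷3 = 5 each, +1 to first 2
Round 2: Elkhorn=20 Hollowpine=15 Ironridge=12 → close Elkhorn (overflow 5)
  20÷2 = 10 each, +1 to first 0
Round 3: Hollowpine=25 Ironridge=22 → close Hollowpine (overflow 13)
  25÷1 = 25 each, +1 to first 0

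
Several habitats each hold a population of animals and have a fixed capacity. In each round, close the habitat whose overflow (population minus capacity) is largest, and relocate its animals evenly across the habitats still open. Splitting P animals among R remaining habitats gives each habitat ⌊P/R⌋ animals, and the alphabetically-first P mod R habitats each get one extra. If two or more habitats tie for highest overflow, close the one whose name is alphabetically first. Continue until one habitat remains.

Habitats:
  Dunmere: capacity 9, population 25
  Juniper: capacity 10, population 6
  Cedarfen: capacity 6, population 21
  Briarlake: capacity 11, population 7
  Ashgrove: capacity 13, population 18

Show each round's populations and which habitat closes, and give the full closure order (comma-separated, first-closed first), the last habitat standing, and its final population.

Closure order: Dunmere, Cedarfen, Ashgrove, Briarlake
Last habitat: Juniper with 77 animals

Round 1: Ashgrove=18 Briarlake=7 Cedarfen=21 Dunmere=25 Juniper=6 → close Dunmere (overflow 16)
  25÷4 = 6 each, +1 to first 1
Round 2: Ashgrove=25 Briarlake=13 Cedarfen=27 Juniper=12 → close Cedarfen (overflow 21)
  27÷3 = 9 each, +1 to first 0
Round 3: Ashgrove=34 Briarlake=22 Juniper=21 → close Ashgrove (overflow 21)
  34÷2 = 17 each, +1 to first 0
Round 4: Briarlake=39 Juniper=38 → close Briarlake (overflow 28)
  39÷1 = 39 each, +1 to first 0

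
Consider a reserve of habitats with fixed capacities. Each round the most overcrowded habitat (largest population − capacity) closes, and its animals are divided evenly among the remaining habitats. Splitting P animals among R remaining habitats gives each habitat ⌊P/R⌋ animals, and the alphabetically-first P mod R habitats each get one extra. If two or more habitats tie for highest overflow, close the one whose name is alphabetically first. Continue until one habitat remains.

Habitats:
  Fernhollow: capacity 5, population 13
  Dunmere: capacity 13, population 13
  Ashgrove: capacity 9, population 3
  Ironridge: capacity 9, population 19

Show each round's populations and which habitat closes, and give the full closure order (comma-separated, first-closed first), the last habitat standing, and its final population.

Round 1: Ashgrove=3 Dunmere=13 Fernhollow=13 Ironridge=19 → close Ironridge (overflow 10)
  19÷3 = 6 each, +1 to first 1
Round 2: Ashgrove=10 Dunmere=19 Fernhollow=19 → close Fernhollow (overflow 14)
  19÷2 = 9 each, +1 to first 1
Round 3: Ashgrove=20 Dunmere=28 → close Dunmere (overflow 15)
  28÷1 = 28 each, +1 to first 0

Closure order: Ironridge, Fernhollow, Dunmere
Last habitat: Ashgrove with 48 animals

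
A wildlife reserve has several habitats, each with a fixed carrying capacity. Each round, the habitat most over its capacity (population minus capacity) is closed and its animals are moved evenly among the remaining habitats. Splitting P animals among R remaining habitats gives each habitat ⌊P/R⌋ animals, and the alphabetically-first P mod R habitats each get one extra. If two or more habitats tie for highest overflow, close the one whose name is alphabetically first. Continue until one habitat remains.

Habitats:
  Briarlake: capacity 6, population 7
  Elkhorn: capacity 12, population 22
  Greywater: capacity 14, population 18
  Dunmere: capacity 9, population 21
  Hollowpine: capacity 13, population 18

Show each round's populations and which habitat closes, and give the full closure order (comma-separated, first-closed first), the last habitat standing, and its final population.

Closure order: Dunmere, Elkhorn, Hollowpine, Greywater
Last habitat: Briarlake with 86 animals

Round 1: Briarlake=7 Dunmere=21 Elkhorn=22 Greywater=18 Hollowpine=18 → close Dunmere (overflow 12)
  21÷4 = 5 each, +1 to first 1
Round 2: Briarlake=13 Elkhorn=27 Greywater=23 Hollowpine=23 → close Elkhorn (overflow 15)
  27÷3 = 9 each, +1 to first 0
Round 3: Briarlake=22 Greywater=32 Hollowpine=32 → close Hollowpine (overflow 19)
  32÷2 = 16 each, +1 to first 0
Round 4: Briarlake=38 Greywater=48 → close Greywater (overflow 34)
  48÷1 = 48 each, +1 to first 0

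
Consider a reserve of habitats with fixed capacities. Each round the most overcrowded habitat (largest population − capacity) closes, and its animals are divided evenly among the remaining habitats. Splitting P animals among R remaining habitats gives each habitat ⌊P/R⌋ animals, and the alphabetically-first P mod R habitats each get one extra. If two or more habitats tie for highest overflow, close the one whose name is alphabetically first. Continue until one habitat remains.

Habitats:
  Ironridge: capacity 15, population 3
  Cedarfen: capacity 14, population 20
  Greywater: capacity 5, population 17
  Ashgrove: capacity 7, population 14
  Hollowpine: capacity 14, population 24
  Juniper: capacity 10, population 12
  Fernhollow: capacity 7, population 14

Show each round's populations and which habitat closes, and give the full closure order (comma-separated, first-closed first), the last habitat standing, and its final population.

Closure order: Greywater, Hollowpine, Ashgrove, Cedarfen, Fernhollow, Juniper
Last habitat: Ironridge with 104 animals

Round 1: Ashgrove=14 Cedarfen=20 Fernhollow=14 Greywater=17 Hollowpine=24 Ironridge=3 Juniper=12 → close Greywater (overflow 12)
  17÷6 = 2 each, +1 to first 5
Round 2: Ashgrove=17 Cedarfen=23 Fernhollow=17 Hollowpine=27 Ironridge=6 Juniper=14 → close Hollowpine (overflow 13)
  27÷5 = 5 each, +1 to first 2
Round 3: Ashgrove=23 Cedarfen=29 Fernhollow=22 Ironridge=11 Juniper=19 → close Ashgrove (overflow 16)
  23÷4 = 5 each, +1 to first 3
Round 4: Cedarfen=35 Fernhollow=28 Ironridge=17 Juniper=24 → close Cedarfen (overflow 21)
  35÷3 = 11 each, +1 to first 2
Round 5: Fernhollow=40 Ironridge=29 Juniper=35 → close Fernhollow (overflow 33)
  40÷2 = 20 each, +1 to first 0
Round 6: Ironridge=49 Juniper=55 → close Juniper (overflow 45)
  55÷1 = 55 each, +1 to first 0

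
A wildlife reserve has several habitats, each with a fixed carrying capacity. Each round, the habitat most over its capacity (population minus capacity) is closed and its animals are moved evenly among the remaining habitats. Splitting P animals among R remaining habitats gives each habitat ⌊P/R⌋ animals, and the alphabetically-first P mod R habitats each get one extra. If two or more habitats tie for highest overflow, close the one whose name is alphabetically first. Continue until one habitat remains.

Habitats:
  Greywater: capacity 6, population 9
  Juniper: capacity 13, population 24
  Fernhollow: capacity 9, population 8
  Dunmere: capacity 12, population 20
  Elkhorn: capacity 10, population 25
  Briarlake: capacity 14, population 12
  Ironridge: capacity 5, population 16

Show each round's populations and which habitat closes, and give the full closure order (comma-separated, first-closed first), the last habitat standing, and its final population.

Round 1: Briarlake=12 Dunmere=20 Elkhorn=25 Fernhollow=8 Greywater=9 Ironridge=16 Juniper=24 → close Elkhorn (overflow 15)
  25÷6 = 4 each, +1 to first 1
Round 2: Briarlake=17 Dunmere=24 Fernhollow=12 Greywater=13 Ironridge=20 Juniper=28 → close Ironridge (overflow 15)
  20÷5 = 4 each, +1 to first 0
Round 3: Briarlake=21 Dunmere=28 Fernhollow=16 Greywater=17 Juniper=32 → close Juniper (overflow 19)
  32÷4 = 8 each, +1 to first 0
Round 4: Briarlake=29 Dunmere=36 Fernhollow=24 Greywater=25 → close Dunmere (overflow 24)
  36÷3 = 12 each, +1 to first 0
Round 5: Briarlake=41 Fernhollow=36 Greywater=37 → close Greywater (overflow 31)
  37÷2 = 18 each, +1 to first 1
Round 6: Briarlake=60 Fernhollow=54 → close Briarlake (overflow 46)
  60÷1 = 60 each, +1 to first 0

Closure order: Elkhorn, Ironridge, Juniper, Dunmere, Greywater, Briarlake
Last habitat: Fernhollow with 114 animals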